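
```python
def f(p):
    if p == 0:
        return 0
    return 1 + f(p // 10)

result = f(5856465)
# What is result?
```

Count of digits of 5856465: 7

Answer: 7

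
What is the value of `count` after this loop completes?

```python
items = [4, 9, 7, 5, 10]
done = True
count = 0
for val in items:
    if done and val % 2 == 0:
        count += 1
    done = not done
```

Count even values at even positions
`count` takes the values: 0 → 1 → 2

Answer: 2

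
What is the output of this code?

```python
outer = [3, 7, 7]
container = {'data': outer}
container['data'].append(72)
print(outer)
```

Key concept: dict holds reference to list.
Step by step:
`outer = [3, 7, 7]` → outer = [3, 7, 7]
`container = {'data': outer}` → container = {'data': [3, 7, 7]}
`container['data'].append(72)` → outer = [3, 7, 7, 72]; container = {'data': [3, 7, 7, 72]}
`print(outer)` → prints [3, 7, 7, 72]

Answer: [3, 7, 7, 72]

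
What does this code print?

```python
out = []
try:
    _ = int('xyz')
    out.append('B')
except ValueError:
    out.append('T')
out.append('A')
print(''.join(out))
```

Execution trace: 'T' (except ValueError) → 'A' (after the try/except). Output: TA

Answer: TA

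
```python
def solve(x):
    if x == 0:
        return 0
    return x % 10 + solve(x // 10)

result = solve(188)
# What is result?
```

Sum of digits of 188: 8 + 8 + 1 = 17

Answer: 17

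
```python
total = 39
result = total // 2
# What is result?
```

Trace:
`total = 39` → total = 39
`result = total // 2` → result = 19
So result = 19

Answer: 19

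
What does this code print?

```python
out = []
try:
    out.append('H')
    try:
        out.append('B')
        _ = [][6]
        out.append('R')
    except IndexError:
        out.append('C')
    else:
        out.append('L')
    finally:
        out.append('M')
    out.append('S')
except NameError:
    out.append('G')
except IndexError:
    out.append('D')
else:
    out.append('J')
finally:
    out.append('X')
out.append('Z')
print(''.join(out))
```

Execution trace: 'H' (try body) → 'B' (inner try body) → 'C' (inner except IndexError) → 'M' (inner finally) → 'S' (try body, no exception) → 'J' (else) → 'X' (finally) → 'Z' (after the try/except). Output: HBCMSJXZ

Answer: HBCMSJXZ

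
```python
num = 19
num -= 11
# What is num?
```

Trace:
`num = 19` → num = 19
`num -= 11` → num = 8
So num = 8

Answer: 8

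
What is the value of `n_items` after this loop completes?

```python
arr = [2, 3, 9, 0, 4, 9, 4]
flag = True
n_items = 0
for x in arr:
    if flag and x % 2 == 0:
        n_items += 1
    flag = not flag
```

Count even values at even positions
`n_items` takes the values: 0 → 1 → 2 → 3

Answer: 3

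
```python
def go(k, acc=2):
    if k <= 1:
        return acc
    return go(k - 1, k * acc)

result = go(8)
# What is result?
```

Accumulator trace (n, acc): (8, 2) -> (7, 16) -> (6, 112) -> (5, 672) -> (4, 3360) -> (3, 13440) -> (2, 40320) -> (1, 80640) -> return 80640

Answer: 80640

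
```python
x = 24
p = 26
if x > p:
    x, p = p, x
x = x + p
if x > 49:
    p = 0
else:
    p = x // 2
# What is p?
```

Trace:
`x = 24` → x = 24
`p = 26` → p = 26
`if x > p: ...` → x > p is False → no variable changes
`x = x + p` → x = 50
`if x > 49: ...` → x > 49 is True → p = 0
So p = 0

Answer: 0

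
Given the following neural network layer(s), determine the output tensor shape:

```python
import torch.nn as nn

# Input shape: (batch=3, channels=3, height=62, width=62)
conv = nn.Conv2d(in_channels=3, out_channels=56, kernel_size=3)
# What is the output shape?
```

Input: (3, 3, 62, 62) -> Output: (3, 56, 60, 60)

Answer: (3, 56, 60, 60)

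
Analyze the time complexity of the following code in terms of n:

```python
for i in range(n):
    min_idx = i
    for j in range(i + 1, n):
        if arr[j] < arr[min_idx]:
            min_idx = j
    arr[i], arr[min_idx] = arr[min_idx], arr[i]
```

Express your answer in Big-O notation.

This is Selection sort. Time complexity: O(n²).

Answer: O(n²)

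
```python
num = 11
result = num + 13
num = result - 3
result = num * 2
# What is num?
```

Trace:
`num = 11` → num = 11
`result = num + 13` → result = 24
`num = result - 3` → num = 21
`result = num * 2` → result = 42
So num = 21

Answer: 21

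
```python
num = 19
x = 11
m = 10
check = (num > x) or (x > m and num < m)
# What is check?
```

Trace:
`num = 19` → num = 19
`x = 11` → x = 11
`m = 10` → m = 10
`check = (num > x) or (x > m and num < m)` → check = True
So check = True

Answer: True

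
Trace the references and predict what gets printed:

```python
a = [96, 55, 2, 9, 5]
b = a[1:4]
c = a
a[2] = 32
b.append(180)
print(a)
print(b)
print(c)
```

Key concept: slice vs alias.
Step by step:
`a = [96, 55, 2, 9, 5]` → a = [96, 55, 2, 9, 5]
`b = a[1:4]` → b = [55, 2, 9]
`c = a` → c = [96, 55, 2, 9, 5] (same object as a)
`a[2] = 32` → a = [96, 55, 32, 9, 5] (same object as c); c = [96, 55, 32, 9, 5] (same object as a)
`b.append(180)` → b = [55, 2, 9, 180]
`print(a)` → prints [96, 55, 32, 9, 5]
`print(b)` → prints [55, 2, 9, 180]
`print(c)` → prints [96, 55, 32, 9, 5]

Answer:
[96, 55, 32, 9, 5]
[55, 2, 9, 180]
[96, 55, 32, 9, 5]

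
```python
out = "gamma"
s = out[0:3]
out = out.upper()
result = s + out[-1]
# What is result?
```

Trace:
`out = "gamma"` → out = 'gamma'
`s = out[0:3]` → s = 'gam'
`out = out.upper()` → out = 'GAMMA'
`result = s + out[-1]` → result = 'gamA'
So result = 'gamA'

Answer: 'gamA'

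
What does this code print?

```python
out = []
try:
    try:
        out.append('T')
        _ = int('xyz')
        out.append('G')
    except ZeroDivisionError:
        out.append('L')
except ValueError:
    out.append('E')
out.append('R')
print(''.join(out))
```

Execution trace: 'T' (try body) → 'E' (outer except ValueError) → 'R' (after the try/except). Output: TER

Answer: TER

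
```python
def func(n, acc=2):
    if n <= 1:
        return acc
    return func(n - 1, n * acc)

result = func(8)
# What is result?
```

Accumulator trace (n, acc): (8, 2) -> (7, 16) -> (6, 112) -> (5, 672) -> (4, 3360) -> (3, 13440) -> (2, 40320) -> (1, 80640) -> return 80640

Answer: 80640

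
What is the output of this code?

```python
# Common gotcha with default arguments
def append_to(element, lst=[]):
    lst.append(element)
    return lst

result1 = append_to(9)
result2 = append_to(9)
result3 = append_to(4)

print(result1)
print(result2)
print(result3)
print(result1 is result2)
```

Key concept: mutable default argument gotcha.
Step by step:
`result1 = append_to(9)` → result1 = [9]
`result2 = append_to(9)` → result1 = [9, 9] (same object as result2); result2 = [9, 9] (same object as result1)
`result3 = append_to(4)` → result1 = [9, 9, 4] (same object as result2, result3); result2 = [9, 9, 4] (same object as result1, result3); result3 = [9, 9, 4] (same object as result1, result2)
`print(result1)` → prints [9, 9, 4]
`print(result2)` → prints [9, 9, 4]
`print(result3)` → prints [9, 9, 4]
`print(result1 is result2)` → prints True

Answer:
[9, 9, 4]
[9, 9, 4]
[9, 9, 4]
True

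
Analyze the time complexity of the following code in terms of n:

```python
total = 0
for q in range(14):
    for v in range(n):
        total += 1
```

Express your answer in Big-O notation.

Each loop level contributes: 1 × n. Multiplying the contributions gives O(n).

Answer: O(n)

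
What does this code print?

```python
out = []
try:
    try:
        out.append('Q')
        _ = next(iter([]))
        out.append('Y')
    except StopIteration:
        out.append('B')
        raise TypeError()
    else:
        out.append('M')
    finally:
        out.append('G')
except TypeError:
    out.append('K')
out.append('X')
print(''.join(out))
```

Execution trace: 'Q' (inner try body) → 'B' (inner except StopIteration) → 'G' (inner finally) → 'K' (outer except TypeError) → 'X' (after the try/except). Output: QBGKX

Answer: QBGKX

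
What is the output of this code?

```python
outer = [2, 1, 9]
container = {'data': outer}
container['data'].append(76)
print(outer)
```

Key concept: dict holds reference to list.
Step by step:
`outer = [2, 1, 9]` → outer = [2, 1, 9]
`container = {'data': outer}` → container = {'data': [2, 1, 9]}
`container['data'].append(76)` → outer = [2, 1, 9, 76]; container = {'data': [2, 1, 9, 76]}
`print(outer)` → prints [2, 1, 9, 76]

Answer: [2, 1, 9, 76]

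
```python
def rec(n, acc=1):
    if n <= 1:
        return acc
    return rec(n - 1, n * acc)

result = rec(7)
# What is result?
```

Accumulator trace (n, acc): (7, 1) -> (6, 7) -> (5, 42) -> (4, 210) -> (3, 840) -> (2, 2520) -> (1, 5040) -> return 5040

Answer: 5040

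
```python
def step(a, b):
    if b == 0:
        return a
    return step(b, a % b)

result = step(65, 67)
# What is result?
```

step(65, 67) -> step(67, 65) -> step(65, 2) -> step(2, 1) -> step(1, 0) -> 1

Answer: 1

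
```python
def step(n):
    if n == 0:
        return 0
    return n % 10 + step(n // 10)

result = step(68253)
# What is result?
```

Sum of digits of 68253: 3 + 5 + 2 + 8 + 6 = 24

Answer: 24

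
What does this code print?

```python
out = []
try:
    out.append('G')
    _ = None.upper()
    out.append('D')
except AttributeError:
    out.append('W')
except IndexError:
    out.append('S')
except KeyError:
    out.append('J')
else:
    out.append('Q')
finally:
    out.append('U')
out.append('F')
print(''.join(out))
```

Execution trace: 'G' (try body) → 'W' (except AttributeError) → 'U' (finally) → 'F' (after the try/except). Output: GWUF

Answer: GWUF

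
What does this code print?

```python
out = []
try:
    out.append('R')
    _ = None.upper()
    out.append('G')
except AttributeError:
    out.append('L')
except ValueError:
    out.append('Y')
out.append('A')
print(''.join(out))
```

Execution trace: 'R' (try body) → 'L' (except AttributeError) → 'A' (after the try/except). Output: RLA

Answer: RLA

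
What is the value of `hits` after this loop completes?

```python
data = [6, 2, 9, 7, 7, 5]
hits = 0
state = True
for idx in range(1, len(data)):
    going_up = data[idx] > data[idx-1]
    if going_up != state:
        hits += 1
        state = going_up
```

Count direction changes in [6, 2, 9, 7, 7, 5]
`hits` takes the values: 0 → 1 → 2 → 3

Answer: 3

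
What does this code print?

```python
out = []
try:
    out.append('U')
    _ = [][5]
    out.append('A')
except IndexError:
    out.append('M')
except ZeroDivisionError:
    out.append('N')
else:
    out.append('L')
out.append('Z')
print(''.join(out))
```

Execution trace: 'U' (try body) → 'M' (except IndexError) → 'Z' (after the try/except). Output: UMZ

Answer: UMZ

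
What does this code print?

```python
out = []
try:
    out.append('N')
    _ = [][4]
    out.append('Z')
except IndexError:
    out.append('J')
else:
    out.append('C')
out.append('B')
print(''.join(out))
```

Execution trace: 'N' (try body) → 'J' (except IndexError) → 'B' (after the try/except). Output: NJB

Answer: NJB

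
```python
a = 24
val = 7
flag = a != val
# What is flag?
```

Trace:
`a = 24` → a = 24
`val = 7` → val = 7
`flag = a != val` → flag = True
So flag = True

Answer: True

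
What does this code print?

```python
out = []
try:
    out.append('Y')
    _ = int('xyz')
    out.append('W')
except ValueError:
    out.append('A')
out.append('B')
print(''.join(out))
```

Execution trace: 'Y' (try body) → 'A' (except ValueError) → 'B' (after the try/except). Output: YAB

Answer: YAB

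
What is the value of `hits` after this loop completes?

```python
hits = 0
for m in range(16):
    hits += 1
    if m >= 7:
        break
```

Loop breaks when m reaches 7, hits is 8
`hits` takes the values: 0 → 1 → 2 → 3 → 4 → 5 → 6 → 7 → 8

Answer: 8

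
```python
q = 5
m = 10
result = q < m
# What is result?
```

Trace:
`q = 5` → q = 5
`m = 10` → m = 10
`result = q < m` → result = True
So result = True

Answer: True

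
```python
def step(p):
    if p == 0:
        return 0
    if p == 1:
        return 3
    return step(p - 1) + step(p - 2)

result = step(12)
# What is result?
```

Build up from base cases: step(0)=0, step(1)=3, step(2)=3, step(3)=6, step(4)=9, step(5)=15, step(6)=24, ..., step(12)=432

Answer: 432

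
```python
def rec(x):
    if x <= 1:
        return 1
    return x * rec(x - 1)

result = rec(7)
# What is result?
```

rec(7) = 7 * 6 * 5 * 4 * 3 * 2 * 1 = 5040

Answer: 5040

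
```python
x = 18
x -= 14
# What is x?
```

Trace:
`x = 18` → x = 18
`x -= 14` → x = 4
So x = 4

Answer: 4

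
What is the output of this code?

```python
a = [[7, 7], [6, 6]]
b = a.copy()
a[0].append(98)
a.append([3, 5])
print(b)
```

Key concept: shallow copy with nested lists.
Step by step:
`a = [[7, 7], [6, 6]]` → a = [[7, 7], [6, 6]]
`b = a.copy()` → b = [[7, 7], [6, 6]]
`a[0].append(98)` → a = [[7, 7, 98], [6, 6]]; b = [[7, 7, 98], [6, 6]]
`a.append([3, 5])` → a = [[7, 7, 98], [6, 6], [3, 5]]
`print(b)` → prints [[7, 7, 98], [6, 6]]

Answer: [[7, 7, 98], [6, 6]]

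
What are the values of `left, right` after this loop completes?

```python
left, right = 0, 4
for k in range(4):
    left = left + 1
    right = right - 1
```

left goes 0→4, right goes 4→0
`left, right` takes the values: (0, 4) → (1, 4) → (1, 3) → (2, 3) → (2, 2) → (3, 2) → (3, 1) → (4, 1) → (4, 0)

Answer: 4, 0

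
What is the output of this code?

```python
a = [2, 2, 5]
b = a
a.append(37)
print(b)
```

Key concept: basic list aliasing.
Step by step:
`a = [2, 2, 5]` → a = [2, 2, 5]
`b = a` → b = [2, 2, 5] (same object as a)
`a.append(37)` → a = [2, 2, 5, 37] (same object as b); b = [2, 2, 5, 37] (same object as a)
`print(b)` → prints [2, 2, 5, 37]

Answer: [2, 2, 5, 37]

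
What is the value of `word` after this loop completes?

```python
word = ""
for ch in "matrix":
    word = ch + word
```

Reverse 'matrix'
`word` takes the values: "" → "m" → "am" → "tam" → "rtam" → "irtam" → "xirtam"

Answer: "xirtam"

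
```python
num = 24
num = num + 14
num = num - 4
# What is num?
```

Trace:
`num = 24` → num = 24
`num = num + 14` → num = 38
`num = num - 4` → num = 34
So num = 34

Answer: 34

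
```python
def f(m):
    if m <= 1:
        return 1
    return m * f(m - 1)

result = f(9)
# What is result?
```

f(9) = 9 * 8 * 7 * 6 * 5 * 4 * 3 * 2 * 1 = 362880

Answer: 362880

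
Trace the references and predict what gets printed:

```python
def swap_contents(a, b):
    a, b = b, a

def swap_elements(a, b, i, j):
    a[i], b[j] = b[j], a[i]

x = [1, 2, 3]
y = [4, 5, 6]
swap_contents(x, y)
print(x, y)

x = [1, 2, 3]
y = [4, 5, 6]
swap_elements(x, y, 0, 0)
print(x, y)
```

Key concept: parameter rebinding vs mutation.
Step by step:
`x = [1, 2, 3]` → x = [1, 2, 3]
`y = [4, 5, 6]` → y = [4, 5, 6]
`swap_contents(x, y)` → no visible change to tracked variables
`print(x, y)` → prints [1, 2, 3] [4, 5, 6]
`x = [1, 2, 3]` → x = [1, 2, 3]
`y = [4, 5, 6]` → y = [4, 5, 6]
`swap_elements(x, y, 0, 0)` → x = [4, 2, 3]; y = [1, 5, 6]
`print(x, y)` → prints [4, 2, 3] [1, 5, 6]

Answer:
[1, 2, 3] [4, 5, 6]
[4, 2, 3] [1, 5, 6]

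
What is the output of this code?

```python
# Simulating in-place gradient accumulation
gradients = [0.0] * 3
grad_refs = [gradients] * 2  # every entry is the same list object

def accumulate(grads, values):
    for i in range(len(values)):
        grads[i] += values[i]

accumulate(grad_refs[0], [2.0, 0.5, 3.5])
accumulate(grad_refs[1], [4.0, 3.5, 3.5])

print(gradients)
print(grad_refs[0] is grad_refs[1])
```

Key concept: gradient accumulation aliasing.
Step by step:
`gradients = [0.0] * 3` → gradients = [0.0, 0.0, 0.0]
`grad_refs = [gradients] * 2` → grad_refs = [[0.0, 0.0, 0.0], [0.0, 0.0, 0.0]]
`accumulate(grad_refs[0], [2.0, 0.5, 3.5])` → gradients = [2.0, 0.5, 3.5]; grad_refs = [[2.0, 0.5, 3.5], [2.0, 0.5, 3.5]]
`accumulate(grad_refs[1], [4.0, 3.5, 3.5])` → gradients = [6.0, 4.0, 7.0]; grad_refs = [[6.0, 4.0, 7.0], [6.0, 4.0, 7.0]]
`print(gradients)` → prints [6.0, 4.0, 7.0]
`print(grad_refs[0] is grad_refs[1])` → prints True

Answer:
[6.0, 4.0, 7.0]
True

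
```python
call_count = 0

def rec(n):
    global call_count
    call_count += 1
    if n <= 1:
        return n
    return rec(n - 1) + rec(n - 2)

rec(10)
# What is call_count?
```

Calls(n) = 1 + Calls(n-1) + Calls(n-2); Calls(0)=Calls(1)=1. For n=10 this gives 177.

Answer: 177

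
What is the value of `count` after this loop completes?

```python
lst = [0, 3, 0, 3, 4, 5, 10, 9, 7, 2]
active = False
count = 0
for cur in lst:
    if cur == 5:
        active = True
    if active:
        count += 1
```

Count elements after first 5 in [0, 3, 0, 3, 4, 5, 10, 9, 7, 2]
`count` takes the values: 0 → 1 → 2 → 3 → 4 → 5

Answer: 5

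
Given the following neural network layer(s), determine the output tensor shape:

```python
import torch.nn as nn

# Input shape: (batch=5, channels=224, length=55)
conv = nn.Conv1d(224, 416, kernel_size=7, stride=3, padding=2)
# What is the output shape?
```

Input: (5, 224, 55) -> Output: (5, 416, 18)

Answer: (5, 416, 18)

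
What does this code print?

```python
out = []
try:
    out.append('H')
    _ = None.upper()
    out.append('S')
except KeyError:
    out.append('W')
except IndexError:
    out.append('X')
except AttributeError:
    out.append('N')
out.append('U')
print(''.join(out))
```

Execution trace: 'H' (try body) → 'N' (except AttributeError) → 'U' (after the try/except). Output: HNU

Answer: HNU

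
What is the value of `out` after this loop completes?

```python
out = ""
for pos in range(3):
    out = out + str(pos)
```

Concatenate digits 0 to 2
`out` takes the values: "" → "0" → "01" → "012"

Answer: "012"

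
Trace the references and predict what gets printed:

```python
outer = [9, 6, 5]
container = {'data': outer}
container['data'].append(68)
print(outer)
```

Key concept: dict holds reference to list.
Step by step:
`outer = [9, 6, 5]` → outer = [9, 6, 5]
`container = {'data': outer}` → container = {'data': [9, 6, 5]}
`container['data'].append(68)` → outer = [9, 6, 5, 68]; container = {'data': [9, 6, 5, 68]}
`print(outer)` → prints [9, 6, 5, 68]

Answer: [9, 6, 5, 68]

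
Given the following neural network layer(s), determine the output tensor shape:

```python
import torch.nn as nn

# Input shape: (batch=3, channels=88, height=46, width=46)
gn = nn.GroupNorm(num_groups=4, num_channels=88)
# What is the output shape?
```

Input: (3, 88, 46, 46) -> Output: (3, 88, 46, 46)

Answer: (3, 88, 46, 46)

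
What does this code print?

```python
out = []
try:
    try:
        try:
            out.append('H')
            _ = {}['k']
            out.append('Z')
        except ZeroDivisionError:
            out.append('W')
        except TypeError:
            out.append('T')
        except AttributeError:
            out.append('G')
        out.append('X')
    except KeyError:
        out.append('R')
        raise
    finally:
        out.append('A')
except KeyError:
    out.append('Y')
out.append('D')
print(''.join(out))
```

Execution trace: 'H' (inner try body) → 'R' (except KeyError) → 'A' (finally) → 'Y' (outer except KeyError) → 'D' (after the try/except). Output: HRAYD

Answer: HRAYD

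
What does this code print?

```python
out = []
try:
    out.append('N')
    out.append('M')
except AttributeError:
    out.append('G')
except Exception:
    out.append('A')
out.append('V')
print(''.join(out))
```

Execution trace: 'N' (try body) → 'M' (try body, no exception) → 'V' (after the try/except). Output: NMV

Answer: NMV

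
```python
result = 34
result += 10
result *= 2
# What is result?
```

Trace:
`result = 34` → result = 34
`result += 10` → result = 44
`result *= 2` → result = 88
So result = 88

Answer: 88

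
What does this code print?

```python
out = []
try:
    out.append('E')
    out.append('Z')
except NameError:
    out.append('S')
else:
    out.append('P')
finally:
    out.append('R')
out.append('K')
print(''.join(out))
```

Execution trace: 'E' (try body) → 'Z' (try body, no exception) → 'P' (else) → 'R' (finally) → 'K' (after the try/except). Output: EZPRK

Answer: EZPRK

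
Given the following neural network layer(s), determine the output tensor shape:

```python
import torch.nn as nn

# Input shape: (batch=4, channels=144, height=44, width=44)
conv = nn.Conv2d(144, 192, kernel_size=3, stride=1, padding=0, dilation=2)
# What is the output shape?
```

Input: (4, 144, 44, 44) -> Output: (4, 192, 40, 40)

Answer: (4, 192, 40, 40)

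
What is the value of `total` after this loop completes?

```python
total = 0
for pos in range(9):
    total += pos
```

Sum of 0 to 8 = 36
`total` takes the values: 0 → 1 → 3 → 6 → 10 → 15 → 21 → 28 → 36

Answer: 36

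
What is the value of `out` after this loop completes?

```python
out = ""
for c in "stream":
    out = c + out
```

Reverse 'stream'
`out` takes the values: "" → "s" → "ts" → "rts" → "erts" → "aerts" → "maerts"

Answer: "maerts"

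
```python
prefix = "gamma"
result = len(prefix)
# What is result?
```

Trace:
`prefix = "gamma"` → prefix = 'gamma'
`result = len(prefix)` → result = 5
So result = 5

Answer: 5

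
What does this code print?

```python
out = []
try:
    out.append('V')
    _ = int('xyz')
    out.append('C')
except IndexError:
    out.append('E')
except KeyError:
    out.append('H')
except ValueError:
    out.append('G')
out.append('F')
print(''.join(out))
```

Execution trace: 'V' (try body) → 'G' (except ValueError) → 'F' (after the try/except). Output: VGF

Answer: VGF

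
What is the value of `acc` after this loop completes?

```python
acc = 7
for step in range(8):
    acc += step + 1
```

Start at 7, add 1 to 8 = 43
`acc` takes the values: 7 → 8 → 10 → 13 → 17 → 22 → 28 → 35 → 43

Answer: 43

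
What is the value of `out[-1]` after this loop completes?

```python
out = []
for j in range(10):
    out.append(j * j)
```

Last element of squares 0 to 9
`out` takes the values: [] → [0] → [0, 1] → [0, 1, 4] → [0, 1, 4, 9] → [0, 1, 4, 9, 16] → [0, 1, 4, 9, 16, 25] → [0, 1, 4, 9, 16, 25, 36] → [0, 1, 4, 9, 16, 25, 36, 49] → [0, 1, 4, 9, 16, 25, 36, 49, 64] → [0, 1, 4, 9, 16, 25, 36, 49, 64, 81]
So `out[-1]` = 81

Answer: 81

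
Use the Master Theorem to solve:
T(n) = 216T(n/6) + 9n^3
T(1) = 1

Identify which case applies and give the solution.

a=216, b=6, f(n)=9n^3. log_6(216) = 3. Since c=3 = 3, Case 2 applies: T(n) = Θ(n^log_b(a) · log n) = O(n^3 log n).

Answer: O(n^3 log n) - Case 2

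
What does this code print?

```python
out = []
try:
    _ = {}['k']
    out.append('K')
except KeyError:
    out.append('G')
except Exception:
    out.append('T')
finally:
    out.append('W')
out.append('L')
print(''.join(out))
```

Execution trace: 'G' (except KeyError) → 'W' (finally) → 'L' (after the try/except). Output: GWL

Answer: GWL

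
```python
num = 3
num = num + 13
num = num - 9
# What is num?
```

Trace:
`num = 3` → num = 3
`num = num + 13` → num = 16
`num = num - 9` → num = 7
So num = 7

Answer: 7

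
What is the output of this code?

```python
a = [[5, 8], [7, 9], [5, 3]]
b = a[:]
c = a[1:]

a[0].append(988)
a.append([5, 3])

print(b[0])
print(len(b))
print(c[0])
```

Key concept: slice with nested mutation.
Step by step:
`a = [[5, 8], [7, 9], [5, 3]]` → a = [[5, 8], [7, 9], [5, 3]]
`b = a[:]` → b = [[5, 8], [7, 9], [5, 3]]
`c = a[1:]` → c = [[7, 9], [5, 3]]
`a[0].append(988)` → a = [[5, 8, 988], [7, 9], [5, 3]]; b = [[5, 8, 988], [7, 9], [5, 3]]
`a.append([5, 3])` → a = [[5, 8, 988], [7, 9], [5, 3], [5, 3]]
`print(b[0])` → prints [5, 8, 988]
`print(len(b))` → prints 3
`print(c[0])` → prints [7, 9]

Answer:
[5, 8, 988]
3
[7, 9]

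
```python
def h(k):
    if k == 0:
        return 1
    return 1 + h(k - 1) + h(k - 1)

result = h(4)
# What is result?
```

h(k) = 1 + 2·h(k-1), h(0)=1. Closed form: (1+1)·2^4 - 1 = 31.

Answer: 31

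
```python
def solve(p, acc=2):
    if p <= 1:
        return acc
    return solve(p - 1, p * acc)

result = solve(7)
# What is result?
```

Accumulator trace (n, acc): (7, 2) -> (6, 14) -> (5, 84) -> (4, 420) -> (3, 1680) -> (2, 5040) -> (1, 10080) -> return 10080

Answer: 10080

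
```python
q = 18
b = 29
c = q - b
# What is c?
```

Trace:
`q = 18` → q = 18
`b = 29` → b = 29
`c = q - b` → c = -11
So c = -11

Answer: -11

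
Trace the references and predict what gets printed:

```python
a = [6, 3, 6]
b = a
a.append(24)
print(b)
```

Key concept: basic list aliasing.
Step by step:
`a = [6, 3, 6]` → a = [6, 3, 6]
`b = a` → b = [6, 3, 6] (same object as a)
`a.append(24)` → a = [6, 3, 6, 24] (same object as b); b = [6, 3, 6, 24] (same object as a)
`print(b)` → prints [6, 3, 6, 24]

Answer: [6, 3, 6, 24]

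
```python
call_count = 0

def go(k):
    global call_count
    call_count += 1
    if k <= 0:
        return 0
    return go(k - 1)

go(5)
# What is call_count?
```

Linear recursion stepping by 1: 6 calls from k=5 down to ≤0.

Answer: 6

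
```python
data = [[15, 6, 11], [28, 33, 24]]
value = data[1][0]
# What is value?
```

Trace:
`data = [[15, 6, 11], [28, 33, 24]]` → data = [[15, 6, 11], [28, 33, 24]]
`value = data[1][0]` → value = 28
So value = 28

Answer: 28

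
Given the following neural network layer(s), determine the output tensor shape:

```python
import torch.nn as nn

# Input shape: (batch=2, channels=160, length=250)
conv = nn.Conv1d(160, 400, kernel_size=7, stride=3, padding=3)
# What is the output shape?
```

Input: (2, 160, 250) -> Output: (2, 400, 84)

Answer: (2, 400, 84)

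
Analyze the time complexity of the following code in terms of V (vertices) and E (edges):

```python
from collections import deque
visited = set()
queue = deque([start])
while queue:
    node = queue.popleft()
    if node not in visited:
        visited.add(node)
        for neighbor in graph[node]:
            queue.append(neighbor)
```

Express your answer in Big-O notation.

This is Breadth-first search on a graph. Time complexity: O(V + E).

Answer: O(V + E)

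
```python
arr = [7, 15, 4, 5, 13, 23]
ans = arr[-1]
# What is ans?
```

Trace:
`arr = [7, 15, 4, 5, 13, 23]` → arr = [7, 15, 4, 5, 13, 23]
`ans = arr[-1]` → ans = 23
So ans = 23

Answer: 23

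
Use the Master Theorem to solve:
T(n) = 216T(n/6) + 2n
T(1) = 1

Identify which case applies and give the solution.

a=216, b=6, f(n)=2n. log_6(216) = 3. Since c=1 < 3, Case 1 applies: T(n) = Θ(n^log_b(a)) = O(n^3).

Answer: O(n^3) - Case 1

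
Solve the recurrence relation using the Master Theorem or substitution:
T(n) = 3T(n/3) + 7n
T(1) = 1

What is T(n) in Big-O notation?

By Master Theorem: a=3, b=3, f(n)=7n. Since log_3(3) = 1 and f(n) = Θ(n^1), Case 2 applies. T(n) = O(n log n).

Answer: O(n log n)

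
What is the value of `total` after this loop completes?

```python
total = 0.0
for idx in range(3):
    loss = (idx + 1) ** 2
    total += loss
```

Sum of squared losses 1² + 2² + ... + 3²
`total` takes the values: 0.0 → 1.0 → 5.0 → 14.0

Answer: 14.0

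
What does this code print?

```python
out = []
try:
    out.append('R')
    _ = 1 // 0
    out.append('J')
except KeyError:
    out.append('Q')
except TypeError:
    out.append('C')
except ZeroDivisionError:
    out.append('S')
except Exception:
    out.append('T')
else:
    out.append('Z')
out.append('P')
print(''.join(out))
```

Execution trace: 'R' (try body) → 'S' (except ZeroDivisionError) → 'P' (after the try/except). Output: RSP

Answer: RSP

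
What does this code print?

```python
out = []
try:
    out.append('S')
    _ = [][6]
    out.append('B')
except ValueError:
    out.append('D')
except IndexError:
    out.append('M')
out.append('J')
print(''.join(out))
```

Execution trace: 'S' (try body) → 'M' (except IndexError) → 'J' (after the try/except). Output: SMJ

Answer: SMJ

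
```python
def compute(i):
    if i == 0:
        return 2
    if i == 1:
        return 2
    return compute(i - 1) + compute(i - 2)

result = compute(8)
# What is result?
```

Build up from base cases: compute(0)=2, compute(1)=2, compute(2)=4, compute(3)=6, compute(4)=10, compute(5)=16, compute(6)=26, ..., compute(8)=68

Answer: 68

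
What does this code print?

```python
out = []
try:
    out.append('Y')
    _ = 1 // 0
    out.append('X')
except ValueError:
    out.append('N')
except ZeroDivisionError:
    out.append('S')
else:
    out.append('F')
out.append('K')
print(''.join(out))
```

Execution trace: 'Y' (try body) → 'S' (except ZeroDivisionError) → 'K' (after the try/except). Output: YSK

Answer: YSK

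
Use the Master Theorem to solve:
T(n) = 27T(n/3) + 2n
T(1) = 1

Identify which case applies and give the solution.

a=27, b=3, f(n)=2n. log_3(27) = 3. Since c=1 < 3, Case 1 applies: T(n) = Θ(n^log_b(a)) = O(n^3).

Answer: O(n^3) - Case 1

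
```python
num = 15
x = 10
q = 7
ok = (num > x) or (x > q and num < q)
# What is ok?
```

Trace:
`num = 15` → num = 15
`x = 10` → x = 10
`q = 7` → q = 7
`ok = (num > x) or (x > q and num < q)` → ok = True
So ok = True

Answer: True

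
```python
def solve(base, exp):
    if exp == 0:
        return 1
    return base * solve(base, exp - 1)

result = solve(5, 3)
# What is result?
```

solve(5, 3) = 5 * 5 * 5 = 125

Answer: 125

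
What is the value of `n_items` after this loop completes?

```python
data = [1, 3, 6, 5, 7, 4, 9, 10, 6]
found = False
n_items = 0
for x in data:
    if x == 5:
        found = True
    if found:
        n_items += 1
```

Count elements after first 5 in [1, 3, 6, 5, 7, 4, 9, 10, 6]
`n_items` takes the values: 0 → 1 → 2 → 3 → 4 → 5 → 6

Answer: 6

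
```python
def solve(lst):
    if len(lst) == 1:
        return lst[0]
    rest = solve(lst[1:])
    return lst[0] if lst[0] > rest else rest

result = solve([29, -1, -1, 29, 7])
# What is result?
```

Recursive max over [29, -1, -1, 29, 7] = 29

Answer: 29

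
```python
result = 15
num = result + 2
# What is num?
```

Trace:
`result = 15` → result = 15
`num = result + 2` → num = 17
So num = 17

Answer: 17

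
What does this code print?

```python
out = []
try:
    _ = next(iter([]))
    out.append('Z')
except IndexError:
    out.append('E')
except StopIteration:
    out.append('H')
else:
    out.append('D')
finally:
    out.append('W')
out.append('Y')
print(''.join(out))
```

Execution trace: 'H' (except StopIteration) → 'W' (finally) → 'Y' (after the try/except). Output: HWY

Answer: HWY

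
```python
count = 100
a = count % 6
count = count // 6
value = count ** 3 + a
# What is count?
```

Trace:
`count = 100` → count = 100
`a = count % 6` → a = 4
`count = count // 6` → count = 16
`value = count ** 3 + a` → value = 4100
So count = 16

Answer: 16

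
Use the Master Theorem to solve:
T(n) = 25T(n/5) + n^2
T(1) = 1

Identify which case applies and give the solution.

a=25, b=5, f(n)=n^2. log_5(25) = 2. Since c=2 = 2, Case 2 applies: T(n) = Θ(n^log_b(a) · log n) = O(n^2 log n).

Answer: O(n^2 log n) - Case 2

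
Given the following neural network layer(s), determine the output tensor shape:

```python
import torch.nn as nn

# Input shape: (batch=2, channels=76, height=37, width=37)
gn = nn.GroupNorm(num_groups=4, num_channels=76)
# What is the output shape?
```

Input: (2, 76, 37, 37) -> Output: (2, 76, 37, 37)

Answer: (2, 76, 37, 37)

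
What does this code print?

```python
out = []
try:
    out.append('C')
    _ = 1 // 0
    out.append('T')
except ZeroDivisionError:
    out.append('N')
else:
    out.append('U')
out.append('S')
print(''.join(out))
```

Execution trace: 'C' (try body) → 'N' (except ZeroDivisionError) → 'S' (after the try/except). Output: CNS

Answer: CNS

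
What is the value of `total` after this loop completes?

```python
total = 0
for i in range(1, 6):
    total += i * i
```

Sum of squares 1² to 5² = 55
`total` takes the values: 0 → 1 → 5 → 14 → 30 → 55

Answer: 55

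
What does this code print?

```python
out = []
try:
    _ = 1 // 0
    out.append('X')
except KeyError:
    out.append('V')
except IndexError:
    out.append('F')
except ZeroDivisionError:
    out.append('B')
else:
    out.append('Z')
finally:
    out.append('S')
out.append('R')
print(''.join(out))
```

Execution trace: 'B' (except ZeroDivisionError) → 'S' (finally) → 'R' (after the try/except). Output: BSR

Answer: BSR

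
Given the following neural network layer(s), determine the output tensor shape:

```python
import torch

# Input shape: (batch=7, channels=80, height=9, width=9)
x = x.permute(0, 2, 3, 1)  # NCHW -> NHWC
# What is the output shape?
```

Input: (7, 80, 9, 9) -> Output: (7, 9, 9, 80)

Answer: (7, 9, 9, 80)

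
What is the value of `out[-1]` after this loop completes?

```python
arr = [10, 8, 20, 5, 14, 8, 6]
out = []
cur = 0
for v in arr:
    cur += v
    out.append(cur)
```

Cumulative sum ends at 71
`out` takes the values: [] → [10] → [10, 18] → [10, 18, 38] → [10, 18, 38, 43] → [10, 18, 38, 43, 57] → [10, 18, 38, 43, 57, 65] → [10, 18, 38, 43, 57, 65, 71]
So `out[-1]` = 71

Answer: 71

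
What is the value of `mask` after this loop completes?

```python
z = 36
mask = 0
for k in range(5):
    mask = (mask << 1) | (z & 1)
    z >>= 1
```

Reverse lowest 5 bits of 36
`mask` takes the values: 0 → 1 → 2 → 4

Answer: 4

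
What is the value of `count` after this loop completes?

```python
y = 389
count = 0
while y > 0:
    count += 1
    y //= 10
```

Count digits by repeated division by 10
`count` takes the values: 0 → 1 → 2 → 3

Answer: 3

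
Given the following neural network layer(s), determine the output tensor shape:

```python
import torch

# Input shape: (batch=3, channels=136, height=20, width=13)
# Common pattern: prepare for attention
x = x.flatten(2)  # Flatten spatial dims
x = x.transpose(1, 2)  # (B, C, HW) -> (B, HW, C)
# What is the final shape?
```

Input: (3, 136, 20, 13) -> after flatten(2): (3, 136, 260) -> Output: (3, 260, 136)

Answer: (3, 260, 136)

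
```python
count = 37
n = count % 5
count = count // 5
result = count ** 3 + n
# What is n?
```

Trace:
`count = 37` → count = 37
`n = count % 5` → n = 2
`count = count // 5` → count = 7
`result = count ** 3 + n` → result = 345
So n = 2

Answer: 2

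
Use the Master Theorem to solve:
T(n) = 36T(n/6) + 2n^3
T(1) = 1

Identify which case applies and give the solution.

a=36, b=6, f(n)=2n^3. log_6(36) = 2. Since c=3 > 2 and the regularity condition holds (36(n/6)^3 = (36/6^3)n^3 with 36/6^3 < 1), Case 3 applies: T(n) = Θ(f(n)) = O(n^3).

Answer: O(n^3) - Case 3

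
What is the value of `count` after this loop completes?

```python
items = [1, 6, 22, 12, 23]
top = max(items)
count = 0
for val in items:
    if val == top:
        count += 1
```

Count of max value 23 in [1, 6, 22, 12, 23]
`count` takes the values: 0 → 1

Answer: 1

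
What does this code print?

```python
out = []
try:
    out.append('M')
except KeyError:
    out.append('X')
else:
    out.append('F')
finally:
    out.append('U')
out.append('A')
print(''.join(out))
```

Execution trace: 'M' (try body, no exception) → 'F' (else) → 'U' (finally) → 'A' (after the try/except). Output: MFUA

Answer: MFUA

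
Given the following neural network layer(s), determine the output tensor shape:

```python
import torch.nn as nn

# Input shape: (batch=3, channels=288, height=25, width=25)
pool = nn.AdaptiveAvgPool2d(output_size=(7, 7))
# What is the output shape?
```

Input: (3, 288, 25, 25) -> Output: (3, 288, 7, 7)

Answer: (3, 288, 7, 7)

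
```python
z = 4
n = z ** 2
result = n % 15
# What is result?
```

Trace:
`z = 4` → z = 4
`n = z ** 2` → n = 16
`result = n % 15` → result = 1
So result = 1

Answer: 1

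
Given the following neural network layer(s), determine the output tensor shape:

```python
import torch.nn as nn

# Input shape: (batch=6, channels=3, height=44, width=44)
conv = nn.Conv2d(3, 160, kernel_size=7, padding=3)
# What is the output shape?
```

Input: (6, 3, 44, 44) -> Output: (6, 160, 44, 44)

Answer: (6, 160, 44, 44)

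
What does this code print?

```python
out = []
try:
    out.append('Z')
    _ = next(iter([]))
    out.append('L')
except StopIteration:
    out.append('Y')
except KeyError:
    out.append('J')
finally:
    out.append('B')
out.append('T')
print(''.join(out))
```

Execution trace: 'Z' (try body) → 'Y' (except StopIteration) → 'B' (finally) → 'T' (after the try/except). Output: ZYBT

Answer: ZYBT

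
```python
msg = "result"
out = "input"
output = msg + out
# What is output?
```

Trace:
`msg = "result"` → msg = 'result'
`out = "input"` → out = 'input'
`output = msg + out` → output = 'resultinput'
So output = 'resultinput'

Answer: 'resultinput'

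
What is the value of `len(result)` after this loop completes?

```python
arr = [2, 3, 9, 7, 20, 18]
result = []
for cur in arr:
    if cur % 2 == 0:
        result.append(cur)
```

Count even numbers in [2, 3, 9, 7, 20, 18]
`result` takes the values: [] → [2] → [2, 20] → [2, 20, 18]
So `len(result)` = 3

Answer: 3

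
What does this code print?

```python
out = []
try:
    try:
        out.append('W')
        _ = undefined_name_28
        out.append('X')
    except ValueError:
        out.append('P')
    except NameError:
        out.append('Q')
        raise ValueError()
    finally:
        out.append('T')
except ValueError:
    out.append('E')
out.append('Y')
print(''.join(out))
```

Execution trace: 'W' (inner try body) → 'Q' (inner except NameError) → 'T' (inner finally) → 'E' (outer except ValueError) → 'Y' (after the try/except). Output: WQTEY

Answer: WQTEY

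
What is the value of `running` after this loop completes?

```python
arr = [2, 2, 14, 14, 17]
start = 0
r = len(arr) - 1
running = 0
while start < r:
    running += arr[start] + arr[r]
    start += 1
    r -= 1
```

Sum of pairs from ends
`running` takes the values: 0 → 19 → 35

Answer: 35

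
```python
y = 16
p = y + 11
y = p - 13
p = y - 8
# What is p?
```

Trace:
`y = 16` → y = 16
`p = y + 11` → p = 27
`y = p - 13` → y = 14
`p = y - 8` → p = 6
So p = 6

Answer: 6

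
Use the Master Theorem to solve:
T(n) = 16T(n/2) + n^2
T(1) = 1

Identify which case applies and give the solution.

a=16, b=2, f(n)=n^2. log_2(16) = 4. Since c=2 < 4, Case 1 applies: T(n) = Θ(n^log_b(a)) = O(n^4).

Answer: O(n^4) - Case 1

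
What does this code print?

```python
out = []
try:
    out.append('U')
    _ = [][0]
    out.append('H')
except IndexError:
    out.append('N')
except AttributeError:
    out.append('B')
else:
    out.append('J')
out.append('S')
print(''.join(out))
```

Execution trace: 'U' (try body) → 'N' (except IndexError) → 'S' (after the try/except). Output: UNS

Answer: UNS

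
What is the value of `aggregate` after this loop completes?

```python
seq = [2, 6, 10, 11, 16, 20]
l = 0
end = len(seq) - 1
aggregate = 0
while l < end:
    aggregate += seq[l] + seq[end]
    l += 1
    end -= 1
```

Sum of pairs from ends
`aggregate` takes the values: 0 → 22 → 44 → 65

Answer: 65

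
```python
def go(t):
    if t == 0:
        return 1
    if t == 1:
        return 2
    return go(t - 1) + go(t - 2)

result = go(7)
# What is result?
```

Build up from base cases: go(0)=1, go(1)=2, go(2)=3, go(3)=5, go(4)=8, go(5)=13, go(6)=21, ..., go(7)=34

Answer: 34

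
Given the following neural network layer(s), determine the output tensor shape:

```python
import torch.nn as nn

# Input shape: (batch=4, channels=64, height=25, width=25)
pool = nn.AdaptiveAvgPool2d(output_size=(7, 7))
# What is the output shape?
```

Input: (4, 64, 25, 25) -> Output: (4, 64, 7, 7)

Answer: (4, 64, 7, 7)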